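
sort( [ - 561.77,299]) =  [ - 561.77, 299] 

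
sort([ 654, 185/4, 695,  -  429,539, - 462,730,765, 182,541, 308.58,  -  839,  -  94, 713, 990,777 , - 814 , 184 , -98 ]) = [ - 839, - 814,-462, - 429 ,  -  98,  -  94, 185/4,182, 184, 308.58, 539,541 , 654  ,  695,713 , 730, 765, 777, 990] 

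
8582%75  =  32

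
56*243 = 13608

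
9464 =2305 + 7159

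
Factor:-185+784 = 599^1 = 599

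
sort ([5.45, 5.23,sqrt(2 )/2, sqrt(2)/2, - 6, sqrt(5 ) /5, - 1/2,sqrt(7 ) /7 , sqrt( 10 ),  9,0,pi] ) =[ - 6, - 1/2,  0, sqrt (7) /7,sqrt( 5)/5,sqrt(2)/2, sqrt(2)/2  ,  pi,sqrt(10 ), 5.23, 5.45, 9]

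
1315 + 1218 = 2533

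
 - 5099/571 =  -5099/571=- 8.93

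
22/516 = 11/258 = 0.04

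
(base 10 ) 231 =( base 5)1411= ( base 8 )347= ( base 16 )E7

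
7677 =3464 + 4213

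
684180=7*97740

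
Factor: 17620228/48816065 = 2^2*5^( - 1 )*17^1*259121^1*9763213^( - 1)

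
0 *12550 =0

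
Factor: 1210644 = 2^2*3^2*33629^1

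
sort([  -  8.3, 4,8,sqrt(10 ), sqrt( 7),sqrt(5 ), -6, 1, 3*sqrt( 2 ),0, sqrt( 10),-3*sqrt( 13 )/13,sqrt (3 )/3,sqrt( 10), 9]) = [ - 8.3 ,-6,- 3*sqrt(13 ) /13, 0, sqrt(3 ) /3, 1, sqrt ( 5),sqrt( 7 ),  sqrt ( 10), sqrt(10),sqrt( 10), 4, 3*sqrt( 2 ),8, 9 ]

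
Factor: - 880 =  - 2^4*5^1*11^1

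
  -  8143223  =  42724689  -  50867912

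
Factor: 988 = 2^2*  13^1*19^1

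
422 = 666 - 244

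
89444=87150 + 2294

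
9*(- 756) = - 6804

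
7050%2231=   357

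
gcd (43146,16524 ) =918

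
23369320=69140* 338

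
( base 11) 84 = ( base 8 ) 134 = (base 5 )332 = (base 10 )92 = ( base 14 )68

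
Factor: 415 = 5^1* 83^1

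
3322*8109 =26938098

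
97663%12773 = 8252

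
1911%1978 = 1911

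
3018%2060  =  958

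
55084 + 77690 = 132774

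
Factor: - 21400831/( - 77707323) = 3^(-3 ) * 17^( - 1)*79^( - 1)* 2143^( - 1 )*21400831^1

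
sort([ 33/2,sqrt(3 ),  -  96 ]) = [ -96,sqrt ( 3), 33/2 ]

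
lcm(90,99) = 990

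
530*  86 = 45580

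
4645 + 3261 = 7906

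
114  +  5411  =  5525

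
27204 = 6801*4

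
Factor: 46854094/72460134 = 23427047/36230067 = 3^( - 2)*7^2*37^( - 1 )* 113^1*4231^1*108799^ (  -  1)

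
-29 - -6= - 23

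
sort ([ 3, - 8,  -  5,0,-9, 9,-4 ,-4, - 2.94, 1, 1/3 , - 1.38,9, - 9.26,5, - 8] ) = [ - 9.26,-9,-8, - 8,  -  5,-4, - 4,-2.94,-1.38,  0, 1/3,1, 3,5, 9, 9 ]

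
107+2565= 2672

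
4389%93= 18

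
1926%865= 196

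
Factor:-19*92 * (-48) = 83904 = 2^6*3^1*19^1*23^1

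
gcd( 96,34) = 2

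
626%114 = 56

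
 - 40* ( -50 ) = 2000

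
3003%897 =312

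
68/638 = 34/319 = 0.11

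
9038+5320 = 14358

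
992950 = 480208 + 512742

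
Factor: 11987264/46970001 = 2^6*3^( -2)*13^( - 2)*157^1*1193^1*30881^( - 1) 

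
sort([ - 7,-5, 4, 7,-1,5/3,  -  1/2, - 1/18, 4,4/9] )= [ - 7,-5,-1, - 1/2,-1/18,4/9 , 5/3,4,4, 7 ] 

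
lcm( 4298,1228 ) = 8596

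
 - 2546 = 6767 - 9313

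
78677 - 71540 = 7137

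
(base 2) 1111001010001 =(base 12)45a9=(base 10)7761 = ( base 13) 36C0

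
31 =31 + 0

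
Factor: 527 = 17^1*31^1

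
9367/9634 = 9367/9634 = 0.97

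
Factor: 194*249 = 48306 = 2^1 * 3^1*83^1*97^1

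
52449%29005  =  23444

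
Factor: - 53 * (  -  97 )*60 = 308460 = 2^2*3^1 * 5^1 * 53^1*97^1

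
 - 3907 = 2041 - 5948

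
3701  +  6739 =10440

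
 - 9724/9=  - 9724/9=- 1080.44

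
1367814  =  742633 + 625181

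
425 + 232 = 657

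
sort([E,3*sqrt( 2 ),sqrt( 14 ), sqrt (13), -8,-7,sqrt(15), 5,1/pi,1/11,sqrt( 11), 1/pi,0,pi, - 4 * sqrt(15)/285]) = [ - 8,-7, - 4 * sqrt( 15)/285 , 0, 1/11,1/pi, 1/pi, E,pi , sqrt(11),sqrt( 13 ), sqrt (14),sqrt(15),3*sqrt ( 2 ),5 ] 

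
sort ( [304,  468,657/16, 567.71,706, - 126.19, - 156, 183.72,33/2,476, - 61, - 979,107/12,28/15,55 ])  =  [ - 979, - 156, - 126.19,  -  61,28/15, 107/12,33/2 , 657/16,  55,  183.72,304,468,476,567.71 , 706]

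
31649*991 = 31364159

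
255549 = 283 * 903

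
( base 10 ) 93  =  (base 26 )3F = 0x5D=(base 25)3i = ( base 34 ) 2p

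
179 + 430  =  609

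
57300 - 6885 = 50415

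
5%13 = 5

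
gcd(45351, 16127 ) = 1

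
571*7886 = 4502906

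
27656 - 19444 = 8212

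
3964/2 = 1982 = 1982.00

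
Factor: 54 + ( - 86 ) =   -  2^5  =  -  32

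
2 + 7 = 9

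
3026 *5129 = 15520354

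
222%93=36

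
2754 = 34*81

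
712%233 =13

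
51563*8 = 412504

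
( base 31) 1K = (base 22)27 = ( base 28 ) 1N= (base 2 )110011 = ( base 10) 51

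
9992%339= 161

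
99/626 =99/626 = 0.16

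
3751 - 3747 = 4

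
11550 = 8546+3004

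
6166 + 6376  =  12542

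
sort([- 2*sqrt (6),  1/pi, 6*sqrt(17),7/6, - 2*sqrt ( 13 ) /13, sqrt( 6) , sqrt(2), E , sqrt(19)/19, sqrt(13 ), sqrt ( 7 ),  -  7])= [ - 7, - 2*sqrt(6), - 2* sqrt(13)/13, sqrt( 19) /19,1/pi, 7/6, sqrt(2 ),sqrt( 6), sqrt(7 ), E,sqrt ( 13 ),6*sqrt(17) ]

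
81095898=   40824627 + 40271271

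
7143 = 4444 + 2699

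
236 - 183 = 53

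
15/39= 5/13 =0.38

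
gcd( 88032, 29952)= 96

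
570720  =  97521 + 473199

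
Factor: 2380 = 2^2 * 5^1*7^1*17^1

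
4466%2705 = 1761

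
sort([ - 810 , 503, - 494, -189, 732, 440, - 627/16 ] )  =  [ - 810, - 494,-189, - 627/16, 440, 503, 732] 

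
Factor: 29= 29^1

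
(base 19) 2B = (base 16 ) 31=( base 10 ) 49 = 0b110001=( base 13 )3A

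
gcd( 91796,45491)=1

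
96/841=96/841 = 0.11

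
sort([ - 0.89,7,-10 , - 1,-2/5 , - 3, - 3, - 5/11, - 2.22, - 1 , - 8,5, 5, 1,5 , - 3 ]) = [ - 10 , - 8,-3, - 3, - 3, - 2.22, - 1, - 1, - 0.89, - 5/11, - 2/5,1 , 5,5, 5 , 7]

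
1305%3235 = 1305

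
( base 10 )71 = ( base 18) 3h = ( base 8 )107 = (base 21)38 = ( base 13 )56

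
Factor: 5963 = 67^1 * 89^1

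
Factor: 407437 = 407437^1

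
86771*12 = 1041252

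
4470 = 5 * 894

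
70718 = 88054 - 17336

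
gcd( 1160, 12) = 4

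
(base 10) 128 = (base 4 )2000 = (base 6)332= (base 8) 200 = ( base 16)80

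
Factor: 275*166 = 2^1*5^2*11^1*83^1 = 45650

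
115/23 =5=5.00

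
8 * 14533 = 116264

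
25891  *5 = 129455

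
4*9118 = 36472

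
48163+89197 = 137360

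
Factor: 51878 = 2^1*25939^1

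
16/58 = 8/29 = 0.28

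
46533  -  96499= - 49966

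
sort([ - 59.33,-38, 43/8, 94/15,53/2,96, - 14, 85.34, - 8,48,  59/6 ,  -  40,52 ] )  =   [  -  59.33, -40,-38, - 14, - 8, 43/8, 94/15,59/6, 53/2, 48,52,85.34,96 ]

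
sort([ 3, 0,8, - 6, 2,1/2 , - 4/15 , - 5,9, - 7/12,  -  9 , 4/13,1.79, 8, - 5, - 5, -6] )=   [-9, - 6,- 6, - 5 , - 5, - 5,-7/12, - 4/15,0, 4/13,1/2,1.79, 2,3,  8,8, 9] 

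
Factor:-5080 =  - 2^3* 5^1*127^1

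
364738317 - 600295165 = - 235556848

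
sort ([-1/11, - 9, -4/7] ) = [ - 9,-4/7 ,-1/11 ]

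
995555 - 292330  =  703225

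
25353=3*8451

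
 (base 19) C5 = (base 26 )8P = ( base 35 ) 6N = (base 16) E9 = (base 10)233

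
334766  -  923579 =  - 588813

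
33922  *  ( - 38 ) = - 1289036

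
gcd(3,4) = 1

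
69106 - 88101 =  - 18995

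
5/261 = 5/261 = 0.02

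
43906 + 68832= 112738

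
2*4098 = 8196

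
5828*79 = 460412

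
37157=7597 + 29560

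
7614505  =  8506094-891589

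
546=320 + 226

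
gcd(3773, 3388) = 77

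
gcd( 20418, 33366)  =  498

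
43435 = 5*8687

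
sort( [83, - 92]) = [ - 92,83 ] 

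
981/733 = 981/733 = 1.34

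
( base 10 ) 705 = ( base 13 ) 423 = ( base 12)4a9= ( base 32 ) M1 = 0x2C1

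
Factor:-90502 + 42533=-47969^1 = - 47969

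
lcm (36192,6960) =180960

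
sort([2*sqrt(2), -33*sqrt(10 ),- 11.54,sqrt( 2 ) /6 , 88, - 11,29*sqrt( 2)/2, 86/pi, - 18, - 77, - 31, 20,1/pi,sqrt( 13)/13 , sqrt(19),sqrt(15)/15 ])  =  [ - 33*sqrt(10 ), - 77, - 31, - 18, - 11.54 , - 11,  sqrt( 2 )/6,sqrt(15)/15, sqrt(13)/13 , 1/pi  ,  2*sqrt (2 ), sqrt( 19 ),  20,29*sqrt( 2 )/2,86/pi, 88 ]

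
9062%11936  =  9062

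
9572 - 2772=6800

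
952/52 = 18 + 4/13 = 18.31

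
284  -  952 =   -  668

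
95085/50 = 1901 + 7/10 = 1901.70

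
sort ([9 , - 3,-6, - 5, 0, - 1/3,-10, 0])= [ - 10, - 6, - 5, - 3, - 1/3, 0, 0,9]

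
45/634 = 45/634 = 0.07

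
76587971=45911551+30676420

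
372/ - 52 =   -  8 + 11/13= - 7.15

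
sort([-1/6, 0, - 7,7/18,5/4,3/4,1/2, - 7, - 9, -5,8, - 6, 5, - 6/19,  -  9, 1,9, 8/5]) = [ - 9,-9, - 7, -7, - 6,  -  5,  -  6/19, - 1/6,0 , 7/18,1/2,3/4,1,  5/4, 8/5,5,8,9]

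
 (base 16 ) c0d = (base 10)3085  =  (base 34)2mp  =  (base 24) 58D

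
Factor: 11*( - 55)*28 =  - 16940 = - 2^2*5^1 * 7^1*11^2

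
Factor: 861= 3^1*7^1*41^1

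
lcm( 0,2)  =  0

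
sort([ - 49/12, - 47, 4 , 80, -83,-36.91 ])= [ - 83, - 47, - 36.91, - 49/12,4,80 ] 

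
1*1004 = 1004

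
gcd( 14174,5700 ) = 38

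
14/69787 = 14/69787 = 0.00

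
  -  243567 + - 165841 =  - 409408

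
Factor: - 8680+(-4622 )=- 13302 =- 2^1 * 3^2 * 739^1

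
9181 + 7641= 16822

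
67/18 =67/18= 3.72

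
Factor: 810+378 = 2^2*3^3*11^1 = 1188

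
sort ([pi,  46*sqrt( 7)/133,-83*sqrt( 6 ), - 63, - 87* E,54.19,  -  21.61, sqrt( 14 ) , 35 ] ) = [ - 87*E, - 83*sqrt( 6), - 63, -21.61,  46*sqrt (7 )/133 , pi, sqrt(14 ),35, 54.19 ]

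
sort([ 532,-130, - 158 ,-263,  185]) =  [- 263,-158,-130,  185,532] 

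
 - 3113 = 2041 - 5154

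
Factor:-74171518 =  -2^1* 37085759^1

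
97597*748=73002556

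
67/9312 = 67/9312 = 0.01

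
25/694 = 25/694 = 0.04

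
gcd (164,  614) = 2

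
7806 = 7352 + 454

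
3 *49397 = 148191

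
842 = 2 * 421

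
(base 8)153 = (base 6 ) 255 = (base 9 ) 128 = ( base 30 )3H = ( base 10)107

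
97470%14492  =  10518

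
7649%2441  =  326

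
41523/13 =41523/13=3194.08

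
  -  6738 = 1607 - 8345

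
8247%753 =717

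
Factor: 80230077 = 3^2*31^1 * 137^1*2099^1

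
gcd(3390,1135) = 5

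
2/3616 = 1/1808 = 0.00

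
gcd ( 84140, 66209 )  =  1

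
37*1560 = 57720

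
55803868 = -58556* (-953)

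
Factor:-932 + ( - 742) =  - 2^1*3^3*31^1 =- 1674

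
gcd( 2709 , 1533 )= 21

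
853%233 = 154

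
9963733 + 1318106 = 11281839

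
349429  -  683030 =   -  333601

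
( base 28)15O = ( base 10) 948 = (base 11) 792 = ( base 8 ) 1664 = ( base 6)4220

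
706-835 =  - 129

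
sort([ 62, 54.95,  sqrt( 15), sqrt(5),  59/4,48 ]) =[sqrt( 5) , sqrt( 15 ),59/4,48 , 54.95, 62]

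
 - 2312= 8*(- 289)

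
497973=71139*7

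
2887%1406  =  75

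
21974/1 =21974 = 21974.00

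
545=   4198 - 3653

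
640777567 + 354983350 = 995760917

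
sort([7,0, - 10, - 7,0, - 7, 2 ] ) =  [- 10, - 7, - 7, 0,0,2,  7 ]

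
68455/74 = 925+5/74 = 925.07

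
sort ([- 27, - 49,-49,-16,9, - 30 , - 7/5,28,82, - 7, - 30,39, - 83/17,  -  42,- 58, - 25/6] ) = [ - 58 ,  -  49,-49,  -  42, - 30, - 30,-27, - 16, - 7, - 83/17, - 25/6, - 7/5,9,28,39,82]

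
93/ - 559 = - 93/559  =  -0.17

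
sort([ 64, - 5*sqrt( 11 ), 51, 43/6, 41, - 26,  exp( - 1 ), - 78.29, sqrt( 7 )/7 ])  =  [ - 78.29,  -  26,  -  5 * sqrt( 11) , exp( - 1 ),  sqrt( 7 ) /7,43/6, 41, 51, 64]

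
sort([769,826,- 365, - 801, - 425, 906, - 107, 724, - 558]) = [-801, - 558,  -  425, - 365, - 107 , 724,769,826, 906 ] 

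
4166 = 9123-4957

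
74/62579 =74/62579  =  0.00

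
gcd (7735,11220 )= 85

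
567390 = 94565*6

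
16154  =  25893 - 9739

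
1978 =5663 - 3685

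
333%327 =6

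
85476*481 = 41113956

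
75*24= 1800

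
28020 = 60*467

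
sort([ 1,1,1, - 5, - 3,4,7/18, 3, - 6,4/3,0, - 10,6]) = [ - 10 , - 6 , - 5, - 3, 0,7/18,1,1, 1,4/3, 3,4, 6 ] 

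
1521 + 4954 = 6475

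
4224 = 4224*1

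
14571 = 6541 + 8030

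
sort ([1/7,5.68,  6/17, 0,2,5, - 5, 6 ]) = [ - 5,0, 1/7,6/17,  2,5,5.68, 6 ] 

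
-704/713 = - 704/713 = - 0.99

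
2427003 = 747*3249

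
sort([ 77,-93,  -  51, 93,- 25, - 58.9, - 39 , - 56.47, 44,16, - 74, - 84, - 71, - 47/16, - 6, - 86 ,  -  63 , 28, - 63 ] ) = [ - 93, - 86, - 84, - 74, - 71, - 63 , - 63, - 58.9, - 56.47, - 51,-39 ,-25,-6,-47/16, 16,28, 44, 77, 93] 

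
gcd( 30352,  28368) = 16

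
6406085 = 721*8885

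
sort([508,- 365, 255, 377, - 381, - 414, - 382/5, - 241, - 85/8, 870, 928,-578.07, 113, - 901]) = [ - 901,-578.07 , - 414, - 381, - 365,  -  241, - 382/5, - 85/8 , 113, 255,377, 508, 870, 928]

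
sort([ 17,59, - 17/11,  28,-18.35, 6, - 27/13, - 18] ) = [ - 18.35, - 18, - 27/13, - 17/11,6,17,28, 59 ] 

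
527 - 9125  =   - 8598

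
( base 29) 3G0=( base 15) D42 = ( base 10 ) 2987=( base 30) 39h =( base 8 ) 5653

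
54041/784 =68 + 729/784 = 68.93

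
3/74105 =3/74105 = 0.00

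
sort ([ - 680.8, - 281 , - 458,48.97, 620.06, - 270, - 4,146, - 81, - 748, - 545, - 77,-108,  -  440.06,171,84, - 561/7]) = [ - 748, - 680.8, - 545, - 458, - 440.06, - 281, -270,-108, - 81, - 561/7 , - 77,-4, 48.97, 84,146,171,620.06]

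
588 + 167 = 755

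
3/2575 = 3/2575=0.00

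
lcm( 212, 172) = 9116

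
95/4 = 23+3/4= 23.75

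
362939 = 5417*67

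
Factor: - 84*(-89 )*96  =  2^7*3^2 * 7^1*89^1 = 717696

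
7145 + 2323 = 9468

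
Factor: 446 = 2^1*223^1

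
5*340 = 1700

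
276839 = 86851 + 189988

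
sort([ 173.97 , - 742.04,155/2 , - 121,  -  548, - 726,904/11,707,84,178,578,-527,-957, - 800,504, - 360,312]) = [- 957,  -  800,-742.04,- 726,  -  548, - 527 , - 360,- 121, 155/2 , 904/11,84, 173.97, 178, 312,504 , 578,707 ] 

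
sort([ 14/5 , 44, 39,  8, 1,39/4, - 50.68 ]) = [ - 50.68,  1, 14/5,8,39/4, 39, 44]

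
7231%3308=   615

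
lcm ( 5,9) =45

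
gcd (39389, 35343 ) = 119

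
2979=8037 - 5058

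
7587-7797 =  -210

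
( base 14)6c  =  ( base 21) 4c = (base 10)96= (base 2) 1100000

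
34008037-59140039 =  - 25132002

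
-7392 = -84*88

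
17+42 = 59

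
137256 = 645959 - 508703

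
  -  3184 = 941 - 4125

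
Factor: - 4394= - 2^1* 13^3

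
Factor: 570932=2^2*142733^1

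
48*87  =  4176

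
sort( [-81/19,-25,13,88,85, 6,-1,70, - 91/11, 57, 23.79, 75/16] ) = [ - 25, - 91/11, - 81/19, - 1, 75/16,  6,13,23.79,57,70, 85, 88 ] 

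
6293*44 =276892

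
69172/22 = 34586/11  =  3144.18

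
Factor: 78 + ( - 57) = 21 = 3^1 * 7^1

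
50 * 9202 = 460100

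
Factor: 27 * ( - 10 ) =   -  2^1*3^3*5^1 = - 270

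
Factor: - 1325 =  - 5^2 * 53^1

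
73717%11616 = 4021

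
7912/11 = 719 + 3/11 =719.27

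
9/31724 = 9/31724 = 0.00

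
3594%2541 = 1053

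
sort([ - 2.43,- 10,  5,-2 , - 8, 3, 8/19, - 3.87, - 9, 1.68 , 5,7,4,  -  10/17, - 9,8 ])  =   [ - 10 , - 9,-9,- 8,- 3.87, - 2.43, -2 , - 10/17,  8/19 , 1.68, 3,  4, 5,5, 7,8 ]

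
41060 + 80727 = 121787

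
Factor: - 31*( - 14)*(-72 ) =  -  31248 = - 2^4*3^2*7^1*31^1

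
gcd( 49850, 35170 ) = 10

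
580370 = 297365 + 283005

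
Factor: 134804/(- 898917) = - 2^2 * 3^(-1 )*67^1*149^ ( - 1)*503^1*2011^( - 1) 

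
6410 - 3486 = 2924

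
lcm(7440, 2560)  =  238080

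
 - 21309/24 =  - 7103/8 = - 887.88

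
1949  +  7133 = 9082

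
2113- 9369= - 7256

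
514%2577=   514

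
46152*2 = 92304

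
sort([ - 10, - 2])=[-10, - 2] 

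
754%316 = 122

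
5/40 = 1/8 = 0.12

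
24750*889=22002750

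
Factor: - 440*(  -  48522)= 2^4*3^1 * 5^1*11^1 * 8087^1 =21349680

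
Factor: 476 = 2^2*7^1*17^1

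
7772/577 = 13 + 271/577= 13.47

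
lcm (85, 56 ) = 4760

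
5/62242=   5/62242 = 0.00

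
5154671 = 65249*79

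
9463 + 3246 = 12709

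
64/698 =32/349  =  0.09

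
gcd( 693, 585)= 9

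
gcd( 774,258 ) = 258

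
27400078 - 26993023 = 407055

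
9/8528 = 9/8528 = 0.00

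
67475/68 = 67475/68 = 992.28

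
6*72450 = 434700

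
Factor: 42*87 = 2^1*3^2*7^1*29^1 = 3654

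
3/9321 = 1/3107 =0.00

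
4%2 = 0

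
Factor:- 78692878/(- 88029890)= 5^ ( - 1 )*11^1*13^ ( - 1)*229^( - 1)* 353^1  *2957^ ( - 1 )*10133^1 = 39346439/44014945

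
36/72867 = 12/24289 = 0.00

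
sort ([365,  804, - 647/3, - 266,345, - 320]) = [  -  320, - 266, - 647/3 , 345,  365,804]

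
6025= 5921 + 104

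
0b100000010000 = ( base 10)2064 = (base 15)929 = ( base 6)13320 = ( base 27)2MC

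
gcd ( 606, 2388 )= 6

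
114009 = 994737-880728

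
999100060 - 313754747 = 685345313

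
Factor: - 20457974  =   - 2^1*359^1*28493^1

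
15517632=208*74604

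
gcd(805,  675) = 5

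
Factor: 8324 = 2^2 * 2081^1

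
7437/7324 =7437/7324 = 1.02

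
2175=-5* (-435 )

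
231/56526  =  77/18842 = 0.00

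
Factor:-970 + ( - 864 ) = -2^1*7^1*131^1 = - 1834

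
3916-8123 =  - 4207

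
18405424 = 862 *21352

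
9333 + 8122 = 17455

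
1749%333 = 84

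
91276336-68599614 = 22676722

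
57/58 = 57/58 =0.98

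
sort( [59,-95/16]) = [ - 95/16, 59]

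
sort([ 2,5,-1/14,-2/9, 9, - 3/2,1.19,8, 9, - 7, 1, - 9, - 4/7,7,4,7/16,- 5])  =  [ - 9,-7, - 5, -3/2,-4/7,  -  2/9, - 1/14,7/16,  1,1.19,2,4, 5, 7,8,  9, 9 ]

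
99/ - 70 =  - 99/70 = -1.41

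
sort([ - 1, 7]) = [ - 1 , 7 ] 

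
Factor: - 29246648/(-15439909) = 2^3*83^(  -  1 )*186023^( - 1 )*3655831^1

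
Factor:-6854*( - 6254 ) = 42864916 = 2^2*23^1*53^1*59^1*149^1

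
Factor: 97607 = 97607^1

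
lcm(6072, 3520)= 242880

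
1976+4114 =6090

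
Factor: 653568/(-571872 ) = -2^3*7^( - 1 ) = - 8/7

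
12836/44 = 291+8/11 = 291.73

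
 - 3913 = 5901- 9814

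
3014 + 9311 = 12325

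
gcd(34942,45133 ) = 1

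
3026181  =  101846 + 2924335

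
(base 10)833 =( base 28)11L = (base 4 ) 31001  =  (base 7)2300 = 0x341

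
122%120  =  2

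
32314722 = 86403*374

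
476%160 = 156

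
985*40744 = 40132840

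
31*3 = 93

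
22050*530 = 11686500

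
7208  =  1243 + 5965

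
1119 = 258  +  861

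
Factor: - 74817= - 3^3*17^1*163^1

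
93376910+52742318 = 146119228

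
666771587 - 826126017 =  - 159354430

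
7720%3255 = 1210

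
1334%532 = 270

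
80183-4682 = 75501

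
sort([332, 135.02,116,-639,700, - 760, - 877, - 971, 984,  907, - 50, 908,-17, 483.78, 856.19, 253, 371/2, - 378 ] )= [ - 971,- 877, - 760, - 639 ,  -  378, - 50,-17, 116,135.02,371/2,  253, 332, 483.78,700 , 856.19, 907, 908, 984]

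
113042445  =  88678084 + 24364361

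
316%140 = 36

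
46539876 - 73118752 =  - 26578876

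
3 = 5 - 2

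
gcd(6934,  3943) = 1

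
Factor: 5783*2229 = 3^1*743^1 * 5783^1 =12890307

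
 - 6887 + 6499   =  -388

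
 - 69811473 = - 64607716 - 5203757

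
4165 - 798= 3367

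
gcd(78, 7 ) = 1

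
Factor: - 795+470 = - 325 = - 5^2*13^1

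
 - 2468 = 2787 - 5255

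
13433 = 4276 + 9157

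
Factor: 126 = 2^1*3^2*7^1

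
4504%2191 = 122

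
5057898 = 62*81579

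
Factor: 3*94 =2^1*3^1*47^1 = 282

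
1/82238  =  1/82238 = 0.00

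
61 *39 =2379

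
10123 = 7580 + 2543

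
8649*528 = 4566672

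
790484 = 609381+181103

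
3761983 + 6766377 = 10528360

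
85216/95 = 85216/95 = 897.01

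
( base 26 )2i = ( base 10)70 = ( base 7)130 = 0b1000110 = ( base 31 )28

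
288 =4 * 72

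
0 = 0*36421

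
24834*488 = 12118992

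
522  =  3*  174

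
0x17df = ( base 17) 1428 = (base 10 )6111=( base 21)DI0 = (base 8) 13737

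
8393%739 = 264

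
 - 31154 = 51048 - 82202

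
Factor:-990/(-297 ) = 2^1 * 3^( - 1)*5^1 = 10/3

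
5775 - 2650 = 3125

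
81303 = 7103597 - 7022294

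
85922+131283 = 217205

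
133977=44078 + 89899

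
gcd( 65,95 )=5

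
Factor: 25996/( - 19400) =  - 2^(  -  1 )*5^( - 2 )*67^1 = -67/50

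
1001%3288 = 1001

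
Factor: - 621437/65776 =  - 2^(  -  4)*23^1*41^1*659^1*4111^( - 1 )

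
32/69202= 16/34601 =0.00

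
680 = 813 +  - 133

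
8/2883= 8/2883=0.00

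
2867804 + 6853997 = 9721801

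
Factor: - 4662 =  - 2^1 *3^2*7^1*37^1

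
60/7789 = 60/7789 = 0.01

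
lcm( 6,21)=42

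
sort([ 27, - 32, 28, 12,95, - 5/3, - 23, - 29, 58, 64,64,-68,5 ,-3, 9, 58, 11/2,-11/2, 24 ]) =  [ - 68,-32,-29, - 23,  -  11/2,-3 ,-5/3 , 5,  11/2,9, 12,24, 27, 28, 58,58,64,  64 , 95]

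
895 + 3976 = 4871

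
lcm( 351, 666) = 25974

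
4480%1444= 148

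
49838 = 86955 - 37117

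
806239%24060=12259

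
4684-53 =4631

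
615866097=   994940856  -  379074759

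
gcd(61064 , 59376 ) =8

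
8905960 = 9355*952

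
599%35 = 4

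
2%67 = 2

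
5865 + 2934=8799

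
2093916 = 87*24068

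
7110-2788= 4322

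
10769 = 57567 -46798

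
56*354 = 19824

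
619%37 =27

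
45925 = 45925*1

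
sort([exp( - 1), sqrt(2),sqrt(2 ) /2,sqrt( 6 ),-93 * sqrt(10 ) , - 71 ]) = [- 93*sqrt(10 ),-71, exp( - 1 ), sqrt(2) /2,sqrt(2), sqrt(6 )]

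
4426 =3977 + 449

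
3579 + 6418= 9997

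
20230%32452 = 20230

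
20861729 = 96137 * 217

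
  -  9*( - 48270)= 434430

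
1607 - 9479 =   -  7872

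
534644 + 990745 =1525389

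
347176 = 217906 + 129270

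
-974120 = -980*994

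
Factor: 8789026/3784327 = 2^1*251^( - 1) *1549^1 * 2837^1 * 15077^( - 1) 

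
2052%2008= 44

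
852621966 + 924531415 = 1777153381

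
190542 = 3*63514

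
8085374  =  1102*7337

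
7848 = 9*872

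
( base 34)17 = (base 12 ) 35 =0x29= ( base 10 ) 41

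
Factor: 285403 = 167^1*1709^1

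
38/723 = 38/723  =  0.05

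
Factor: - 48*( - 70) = 3360=2^5* 3^1*5^1 * 7^1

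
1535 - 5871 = - 4336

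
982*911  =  894602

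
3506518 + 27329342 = 30835860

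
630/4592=45/328 =0.14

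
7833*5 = 39165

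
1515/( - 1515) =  - 1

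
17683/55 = 321 + 28/55 = 321.51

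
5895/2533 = 2 + 829/2533 = 2.33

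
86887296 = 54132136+32755160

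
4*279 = 1116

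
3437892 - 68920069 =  - 65482177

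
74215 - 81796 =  - 7581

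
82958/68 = 41479/34 = 1219.97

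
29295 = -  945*( - 31)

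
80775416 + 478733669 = 559509085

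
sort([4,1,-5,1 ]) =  [ -5,1,1,4 ]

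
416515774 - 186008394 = 230507380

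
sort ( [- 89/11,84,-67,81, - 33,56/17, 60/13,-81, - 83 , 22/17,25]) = [-83,-81, - 67, - 33,-89/11, 22/17,56/17, 60/13,25,81,84]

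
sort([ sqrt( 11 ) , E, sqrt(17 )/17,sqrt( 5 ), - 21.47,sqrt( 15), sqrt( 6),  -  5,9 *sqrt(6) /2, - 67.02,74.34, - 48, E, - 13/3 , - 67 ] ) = [ - 67.02, - 67,-48, -21.47,- 5, - 13/3, sqrt(17 )/17,sqrt( 5 ),sqrt( 6), E , E,sqrt ( 11 ), sqrt ( 15), 9*sqrt( 6)/2, 74.34 ]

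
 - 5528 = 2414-7942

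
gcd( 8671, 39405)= 1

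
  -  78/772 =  - 39/386 =-0.10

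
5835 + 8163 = 13998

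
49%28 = 21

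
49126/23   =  2135 + 21/23 = 2135.91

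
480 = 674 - 194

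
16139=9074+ 7065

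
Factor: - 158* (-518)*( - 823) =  - 67357612 = - 2^2* 7^1*37^1 *79^1*823^1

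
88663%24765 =14368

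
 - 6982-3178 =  - 10160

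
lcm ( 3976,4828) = 67592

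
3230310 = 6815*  474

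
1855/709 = 1855/709 = 2.62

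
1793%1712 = 81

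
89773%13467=8971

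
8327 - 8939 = -612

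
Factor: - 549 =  - 3^2*  61^1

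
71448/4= 17862 = 17862.00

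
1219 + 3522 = 4741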